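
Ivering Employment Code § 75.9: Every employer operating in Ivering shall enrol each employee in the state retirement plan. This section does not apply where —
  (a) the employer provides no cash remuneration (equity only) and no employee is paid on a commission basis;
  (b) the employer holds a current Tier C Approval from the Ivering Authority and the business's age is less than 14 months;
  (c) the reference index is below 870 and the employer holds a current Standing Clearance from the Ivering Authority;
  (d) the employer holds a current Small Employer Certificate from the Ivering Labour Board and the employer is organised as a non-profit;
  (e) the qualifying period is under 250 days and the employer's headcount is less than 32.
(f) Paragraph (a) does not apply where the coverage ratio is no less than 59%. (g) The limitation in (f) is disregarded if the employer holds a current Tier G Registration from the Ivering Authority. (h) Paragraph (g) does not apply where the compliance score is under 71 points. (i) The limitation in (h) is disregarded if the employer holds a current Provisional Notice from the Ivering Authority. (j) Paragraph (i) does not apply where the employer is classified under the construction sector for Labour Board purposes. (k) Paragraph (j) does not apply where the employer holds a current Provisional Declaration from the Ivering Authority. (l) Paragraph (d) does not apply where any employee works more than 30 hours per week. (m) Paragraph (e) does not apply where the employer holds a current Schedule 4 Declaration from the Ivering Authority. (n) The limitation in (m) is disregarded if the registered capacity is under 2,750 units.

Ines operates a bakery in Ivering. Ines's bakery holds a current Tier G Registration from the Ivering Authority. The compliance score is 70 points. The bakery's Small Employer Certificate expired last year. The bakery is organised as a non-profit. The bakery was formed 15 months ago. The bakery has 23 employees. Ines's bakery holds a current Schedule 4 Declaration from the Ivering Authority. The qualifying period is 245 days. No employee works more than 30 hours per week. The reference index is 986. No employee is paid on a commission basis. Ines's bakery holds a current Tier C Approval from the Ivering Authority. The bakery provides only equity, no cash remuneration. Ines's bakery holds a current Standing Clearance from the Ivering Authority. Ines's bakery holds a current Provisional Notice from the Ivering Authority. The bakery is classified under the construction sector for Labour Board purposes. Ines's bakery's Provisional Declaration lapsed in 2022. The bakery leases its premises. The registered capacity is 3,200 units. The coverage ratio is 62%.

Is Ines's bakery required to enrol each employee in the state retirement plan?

Yes — Ines's bakery must enrol each employee in the state retirement plan.

All of (a)'s requirements are met (remuneration is equity-only; no employee is paid on commission). However, paragraphs (f)–(k) must be considered: (f) operates against (a): the coverage ratio is 62%, meeting the 59% threshold. (g) is engaged (a current Tier G Registration is held), but is itself disapplied by (h): (h) operates against (g): the compliance score is 70 points, under the 71 points limit. (i) applies (a current Provisional Notice is held), but is displaced by (j): (j) is triggered — the bakery is classified under the construction sector. (k) is inapplicable (there is no Provisional Declaration in force), so (j) stands. (a) is therefore removed.
Exception (b) fails — the business's age is 15 months, not less than 14 months.
Exception (c) fails — the reference index is 986, not below 870.
Exception (d) fails — the Small Employer Certificate has expired.
Exception (e) is satisfied on its face — the qualifying period is 245 days, under the 250 days limit; the employer's headcount is 23, less than the 32 limit. But: (m) is triggered — a current Schedule 4 Declaration is held. (n), which would lift (m), does not operate here — the registered capacity is 3,200 units, not under 2,750 units. (e) is therefore removed.
No exception displaces § 75.9.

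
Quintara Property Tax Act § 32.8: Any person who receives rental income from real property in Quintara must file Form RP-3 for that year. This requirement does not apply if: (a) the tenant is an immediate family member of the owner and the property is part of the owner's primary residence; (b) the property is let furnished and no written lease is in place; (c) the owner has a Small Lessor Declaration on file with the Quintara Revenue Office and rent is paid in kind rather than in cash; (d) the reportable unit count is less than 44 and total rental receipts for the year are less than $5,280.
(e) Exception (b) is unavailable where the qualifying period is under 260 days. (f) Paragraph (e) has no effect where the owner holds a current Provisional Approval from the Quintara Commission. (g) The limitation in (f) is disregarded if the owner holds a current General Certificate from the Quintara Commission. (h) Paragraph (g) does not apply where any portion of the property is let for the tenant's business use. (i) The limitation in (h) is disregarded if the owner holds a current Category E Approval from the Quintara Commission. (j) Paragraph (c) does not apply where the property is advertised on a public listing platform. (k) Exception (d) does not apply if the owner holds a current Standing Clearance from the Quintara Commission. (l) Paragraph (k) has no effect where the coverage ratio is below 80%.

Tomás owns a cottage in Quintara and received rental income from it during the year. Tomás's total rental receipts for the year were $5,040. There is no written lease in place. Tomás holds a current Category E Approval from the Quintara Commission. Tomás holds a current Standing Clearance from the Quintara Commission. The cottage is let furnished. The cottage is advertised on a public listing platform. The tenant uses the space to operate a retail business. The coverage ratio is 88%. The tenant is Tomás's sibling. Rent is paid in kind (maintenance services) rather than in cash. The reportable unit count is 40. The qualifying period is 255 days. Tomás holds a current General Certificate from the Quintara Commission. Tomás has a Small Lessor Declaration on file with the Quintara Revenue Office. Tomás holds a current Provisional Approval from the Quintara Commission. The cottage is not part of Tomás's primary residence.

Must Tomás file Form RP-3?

Exception (a) fails — the cottage is not part of the primary residence.
Exception (b): the property is let furnished; there is no written lease — every condition holds. But: (e) is triggered — the qualifying period is 255 days, under the 260 days limit. (f) would limit (e) — a current Provisional Approval is held — but (g) sets (f) aside: (g) operates against (f): a current General Certificate is held. (h) operates (the space is let for business use), but yields to (i): (i) operates — a current Category E Approval is held. (b) is therefore removed.
Exception (c) is satisfied on its face — a Small Lessor Declaration is on file; rent is paid in kind. But applying paragraph (j): (j) operates against (c): the property is publicly advertised. Exception (c) does not apply.
All of (d)'s requirements are met (the reportable unit count is 40, less than the 44 limit; total rental receipts for the year are $5,040, less than the $5,280 limit). Turning to paragraphs (k)–(l): (k) operates — a current Standing Clearance is held. (l), which would lift (k), is inapplicable — the coverage ratio is 88%, not below 80%. (d) is therefore removed.
No exception displaces § 32.8.

Yes — Tomás must file Form RP-3.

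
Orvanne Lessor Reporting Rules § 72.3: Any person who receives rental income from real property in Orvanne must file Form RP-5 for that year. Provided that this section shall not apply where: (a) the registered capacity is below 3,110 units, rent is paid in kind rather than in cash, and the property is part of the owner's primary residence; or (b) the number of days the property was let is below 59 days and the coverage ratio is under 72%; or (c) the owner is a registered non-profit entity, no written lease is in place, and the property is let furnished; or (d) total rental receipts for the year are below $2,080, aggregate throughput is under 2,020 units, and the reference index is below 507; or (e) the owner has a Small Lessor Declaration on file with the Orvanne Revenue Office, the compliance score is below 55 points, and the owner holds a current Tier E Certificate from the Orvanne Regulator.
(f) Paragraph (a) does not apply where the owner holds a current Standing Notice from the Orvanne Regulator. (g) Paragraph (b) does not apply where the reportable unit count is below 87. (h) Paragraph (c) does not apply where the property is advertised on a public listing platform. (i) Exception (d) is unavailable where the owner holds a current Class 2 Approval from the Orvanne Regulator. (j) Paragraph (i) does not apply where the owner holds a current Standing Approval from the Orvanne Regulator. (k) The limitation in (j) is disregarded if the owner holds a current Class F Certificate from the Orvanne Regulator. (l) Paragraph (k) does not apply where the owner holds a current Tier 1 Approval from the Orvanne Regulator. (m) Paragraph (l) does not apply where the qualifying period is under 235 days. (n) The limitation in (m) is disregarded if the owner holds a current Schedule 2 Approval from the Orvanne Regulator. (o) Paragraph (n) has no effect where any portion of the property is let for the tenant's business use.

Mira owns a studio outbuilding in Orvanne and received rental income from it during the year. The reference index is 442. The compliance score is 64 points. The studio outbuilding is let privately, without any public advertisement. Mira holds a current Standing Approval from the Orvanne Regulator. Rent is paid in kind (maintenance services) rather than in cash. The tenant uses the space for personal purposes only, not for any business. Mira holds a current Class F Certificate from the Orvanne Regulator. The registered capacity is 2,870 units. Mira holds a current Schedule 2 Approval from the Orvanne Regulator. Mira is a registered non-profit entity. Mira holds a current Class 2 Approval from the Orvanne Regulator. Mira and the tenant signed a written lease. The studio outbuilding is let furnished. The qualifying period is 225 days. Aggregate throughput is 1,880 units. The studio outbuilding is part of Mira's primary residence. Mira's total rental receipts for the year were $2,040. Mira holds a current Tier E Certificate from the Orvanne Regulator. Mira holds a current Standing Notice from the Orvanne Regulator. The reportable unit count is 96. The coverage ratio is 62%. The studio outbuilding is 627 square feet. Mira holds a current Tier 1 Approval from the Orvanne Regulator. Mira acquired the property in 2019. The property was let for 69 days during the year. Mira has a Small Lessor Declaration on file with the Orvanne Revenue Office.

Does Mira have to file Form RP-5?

No — exception (d) applies; Mira is not required to file Form RP-5.

Exception (a) is satisfied on its face — the registered capacity is 2,870 units, below the 3,110 units limit; rent is paid in kind; the studio outbuilding is part of the primary residence. But: (f) operates against (a): a current Standing Notice is held. Exception (a) does not apply.
Exception (b) fails — the number of days the property was let is 69 days, not below 59 days.
Exception (c) requires that no written lease is in place; but a written lease is in place, so (c) is unavailable.
Exception (d)'s conditions are all satisfied: total rental receipts for the year are $2,040, below the $2,080 limit; aggregate throughput is 1,880 units, under the 2,020 units limit; the reference index is 442, below the 507 limit. Under paragraphs (i)–(o): (i) would limit (d) — a current Class 2 Approval is held — but (j) sets (i) aside: (j) is engaged — a current Standing Approval is held. (k) would limit (j) — a current Class F Certificate is held — but (l) sets (k) aside: (l) operates against (k): a current Tier 1 Approval is held. (m) would limit (l) — the qualifying period is 225 days, under the 235 days limit — but (n) sets (m) aside: (n) operates — a current Schedule 2 Approval is held. (o), which would lift (n), is not engaged — the space is used for personal purposes only. (d) remains available.
Exception (e) fails — the compliance score is 64 points, not below 55 points.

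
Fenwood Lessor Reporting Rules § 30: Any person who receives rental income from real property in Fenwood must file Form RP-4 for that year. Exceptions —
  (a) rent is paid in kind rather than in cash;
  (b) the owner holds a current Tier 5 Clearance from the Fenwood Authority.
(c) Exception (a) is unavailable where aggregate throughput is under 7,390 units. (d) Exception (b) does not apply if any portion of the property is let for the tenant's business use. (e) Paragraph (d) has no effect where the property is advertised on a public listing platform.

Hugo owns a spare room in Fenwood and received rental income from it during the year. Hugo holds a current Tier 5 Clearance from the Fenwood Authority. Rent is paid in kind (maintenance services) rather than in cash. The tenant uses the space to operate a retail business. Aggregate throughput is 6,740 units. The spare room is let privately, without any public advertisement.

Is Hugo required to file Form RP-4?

Yes — Hugo must file Form RP-4.

All of (a)'s requirements are met (rent is paid in kind). But: (c) is engaged — aggregate throughput is 6,740 units, under the 7,390 units limit. Exception (a) does not apply.
Exception (b) is satisfied on its face — a current Tier 5 Clearance is held. But applying paragraphs (d)–(e): (d) operates against (b): the space is let for business use. (e), which would lift (d), does not operate here — the property is let privately without advertisement. (b) is therefore removed.
None of the exceptions is available; § 30 applies in full.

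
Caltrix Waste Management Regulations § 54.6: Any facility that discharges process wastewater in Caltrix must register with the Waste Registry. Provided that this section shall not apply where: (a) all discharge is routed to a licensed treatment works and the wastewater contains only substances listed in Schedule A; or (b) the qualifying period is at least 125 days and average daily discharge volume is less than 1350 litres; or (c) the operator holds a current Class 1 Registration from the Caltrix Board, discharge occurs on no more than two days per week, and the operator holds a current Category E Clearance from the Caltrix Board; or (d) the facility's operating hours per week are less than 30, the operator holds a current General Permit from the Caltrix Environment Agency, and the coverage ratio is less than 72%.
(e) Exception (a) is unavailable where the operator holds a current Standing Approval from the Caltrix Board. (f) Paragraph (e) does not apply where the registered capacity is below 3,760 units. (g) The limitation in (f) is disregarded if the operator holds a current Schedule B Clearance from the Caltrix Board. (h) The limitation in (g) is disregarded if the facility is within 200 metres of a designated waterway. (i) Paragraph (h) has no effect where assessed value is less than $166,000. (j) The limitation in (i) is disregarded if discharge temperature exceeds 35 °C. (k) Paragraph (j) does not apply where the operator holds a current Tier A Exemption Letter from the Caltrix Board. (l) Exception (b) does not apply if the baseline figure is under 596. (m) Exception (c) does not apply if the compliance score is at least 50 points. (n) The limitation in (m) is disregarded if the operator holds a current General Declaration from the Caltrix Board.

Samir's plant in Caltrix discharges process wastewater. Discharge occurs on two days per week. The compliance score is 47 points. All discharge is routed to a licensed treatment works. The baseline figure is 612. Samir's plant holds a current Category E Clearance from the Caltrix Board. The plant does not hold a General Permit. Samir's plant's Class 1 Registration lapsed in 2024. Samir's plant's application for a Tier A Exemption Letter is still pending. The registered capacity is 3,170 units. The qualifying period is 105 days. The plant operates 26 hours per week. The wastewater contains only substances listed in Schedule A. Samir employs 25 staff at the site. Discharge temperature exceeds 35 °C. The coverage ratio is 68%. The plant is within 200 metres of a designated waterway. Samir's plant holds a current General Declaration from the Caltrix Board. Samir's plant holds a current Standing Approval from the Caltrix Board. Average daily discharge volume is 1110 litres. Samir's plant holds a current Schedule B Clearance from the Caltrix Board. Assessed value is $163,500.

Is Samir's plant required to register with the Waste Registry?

No — exception (a) applies; Samir's plant is not required to register with the Waste Registry.

Exception (a) is satisfied on its face — discharge is routed to a licensed treatment works; the wastewater is Schedule-A-only. As to paragraphs (e)–(k): (e) would limit (a) — a current Standing Approval is held — but (f) sets (e) aside: (f) operates against (e): the registered capacity is 3,170 units, below the 3,760 units limit. (g) applies (a current Schedule B Clearance is held), but is overridden by (h): (h) operates against (g): the plant is within 200 m of a designated waterway. (i) operates (assessed value is $163,500, less than the $166,000 limit), but is set aside by (j): (j) operates against (i): discharge temperature exceeds 35 °C. (k) does not operate here (no current Tier A Exemption Letter is held), so (j) stands. Exception (a) stands.
Exception (b) fails — the qualifying period is 105 days, short of 125 days.
Exception (c) does not apply: no current Class 1 Registration is held.
Exception (d) fails — no General Permit is held.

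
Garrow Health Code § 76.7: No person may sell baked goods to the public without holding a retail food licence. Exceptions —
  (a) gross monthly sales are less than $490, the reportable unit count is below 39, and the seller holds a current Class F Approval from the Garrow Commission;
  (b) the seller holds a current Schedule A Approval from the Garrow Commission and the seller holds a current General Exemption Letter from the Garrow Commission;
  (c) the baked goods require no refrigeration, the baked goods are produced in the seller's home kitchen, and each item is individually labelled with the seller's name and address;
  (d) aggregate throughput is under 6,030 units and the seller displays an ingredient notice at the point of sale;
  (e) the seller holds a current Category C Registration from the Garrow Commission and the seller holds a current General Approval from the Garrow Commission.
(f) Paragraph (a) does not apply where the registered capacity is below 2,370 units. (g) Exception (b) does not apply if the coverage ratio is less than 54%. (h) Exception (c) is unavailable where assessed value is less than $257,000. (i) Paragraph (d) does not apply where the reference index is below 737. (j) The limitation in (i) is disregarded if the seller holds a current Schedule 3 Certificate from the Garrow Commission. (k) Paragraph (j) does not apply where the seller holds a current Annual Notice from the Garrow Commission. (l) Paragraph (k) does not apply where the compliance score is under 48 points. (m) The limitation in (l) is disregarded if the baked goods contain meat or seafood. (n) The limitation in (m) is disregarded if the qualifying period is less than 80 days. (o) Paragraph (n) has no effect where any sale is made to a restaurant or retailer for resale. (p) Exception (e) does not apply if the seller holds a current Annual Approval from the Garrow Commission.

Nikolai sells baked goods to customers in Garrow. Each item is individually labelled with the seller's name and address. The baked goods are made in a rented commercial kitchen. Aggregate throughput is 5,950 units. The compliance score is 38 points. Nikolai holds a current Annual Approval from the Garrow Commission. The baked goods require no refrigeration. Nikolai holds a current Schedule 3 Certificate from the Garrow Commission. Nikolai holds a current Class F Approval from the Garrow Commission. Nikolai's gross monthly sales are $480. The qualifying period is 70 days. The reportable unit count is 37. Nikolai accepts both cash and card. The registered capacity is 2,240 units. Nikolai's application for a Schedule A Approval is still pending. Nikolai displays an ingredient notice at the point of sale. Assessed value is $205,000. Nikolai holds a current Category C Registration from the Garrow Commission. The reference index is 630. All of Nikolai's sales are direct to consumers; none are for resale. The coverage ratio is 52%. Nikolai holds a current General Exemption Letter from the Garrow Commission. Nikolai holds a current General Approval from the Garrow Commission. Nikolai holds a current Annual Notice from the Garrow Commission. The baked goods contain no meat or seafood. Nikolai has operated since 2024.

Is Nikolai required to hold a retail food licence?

No — exception (d) applies; Nikolai is not required to hold a retail food licence.

All of (a)'s requirements are met (gross monthly sales are $480, less than the $490 limit; the reportable unit count is 37, below the 39 limit; a current Class F Approval is held). Turning to paragraph (f): (f) applies — the registered capacity is 2,240 units, below the 2,370 units limit. So (a) is unavailable.
Exception (b) does not apply: the Schedule A Approval is not current.
Exception (c) fails — the baked goods are made in a commercial kitchen, not a home kitchen.
Exception (d)'s conditions are all satisfied: aggregate throughput is 5,950 units, under the 6,030 units limit; an ingredient notice is displayed. Applying paragraphs (i)–(o): (i) would limit (d) — the reference index is 630, below the 737 limit — but (j) sets (i) aside: (j) is engaged — a current Schedule 3 Certificate is held. (k) operates (a current Annual Notice is held), but is set aside by (l): (l) operates against (k): the compliance score is 38 points, under the 48 points limit. (m), which would lift (l), does not operate here — the baked goods contain no meat or seafood. (d) remains available.
Exception (e) is satisfied on its face — a current Category C Registration is held; a current General Approval is held. However, paragraph (p) must be considered: (p) is engaged — a current Annual Approval is held. So (e) is unavailable.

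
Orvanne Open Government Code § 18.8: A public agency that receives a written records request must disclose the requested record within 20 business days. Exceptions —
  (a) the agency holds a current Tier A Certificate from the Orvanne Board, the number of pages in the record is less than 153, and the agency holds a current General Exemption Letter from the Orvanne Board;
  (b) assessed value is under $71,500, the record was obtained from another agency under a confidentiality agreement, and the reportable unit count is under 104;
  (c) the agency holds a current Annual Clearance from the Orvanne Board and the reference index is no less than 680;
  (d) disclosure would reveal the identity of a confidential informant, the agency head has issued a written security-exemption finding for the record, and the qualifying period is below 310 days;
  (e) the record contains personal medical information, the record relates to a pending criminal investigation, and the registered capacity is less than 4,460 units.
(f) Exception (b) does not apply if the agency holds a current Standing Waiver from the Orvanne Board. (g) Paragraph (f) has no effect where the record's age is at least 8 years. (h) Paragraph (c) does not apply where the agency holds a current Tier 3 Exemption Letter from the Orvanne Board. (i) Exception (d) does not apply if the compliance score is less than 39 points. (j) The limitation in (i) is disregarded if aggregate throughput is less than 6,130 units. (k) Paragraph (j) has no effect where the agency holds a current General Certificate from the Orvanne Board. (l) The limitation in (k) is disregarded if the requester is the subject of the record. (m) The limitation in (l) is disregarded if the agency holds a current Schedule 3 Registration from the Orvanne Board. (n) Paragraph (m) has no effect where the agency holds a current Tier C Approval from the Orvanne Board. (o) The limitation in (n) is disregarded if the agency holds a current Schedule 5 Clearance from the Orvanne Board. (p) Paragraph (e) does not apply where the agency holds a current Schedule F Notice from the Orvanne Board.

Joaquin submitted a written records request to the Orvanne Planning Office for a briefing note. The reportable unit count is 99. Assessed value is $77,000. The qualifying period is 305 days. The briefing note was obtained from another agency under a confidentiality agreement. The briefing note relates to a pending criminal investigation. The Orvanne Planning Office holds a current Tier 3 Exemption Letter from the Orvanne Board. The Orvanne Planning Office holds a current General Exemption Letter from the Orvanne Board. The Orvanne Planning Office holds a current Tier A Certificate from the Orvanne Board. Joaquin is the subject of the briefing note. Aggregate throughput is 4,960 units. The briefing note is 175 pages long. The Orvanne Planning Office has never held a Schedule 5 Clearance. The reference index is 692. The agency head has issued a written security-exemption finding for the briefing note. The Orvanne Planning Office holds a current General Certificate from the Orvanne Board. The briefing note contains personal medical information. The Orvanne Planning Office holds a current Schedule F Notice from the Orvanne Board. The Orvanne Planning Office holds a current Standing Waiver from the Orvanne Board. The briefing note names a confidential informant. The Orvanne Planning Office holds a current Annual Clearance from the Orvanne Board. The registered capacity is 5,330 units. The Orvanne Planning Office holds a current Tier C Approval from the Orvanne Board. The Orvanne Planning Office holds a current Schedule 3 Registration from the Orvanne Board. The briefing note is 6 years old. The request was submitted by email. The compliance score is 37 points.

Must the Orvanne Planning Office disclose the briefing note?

Exception (a) requires that the number of pages in the record is less than 153; but the number of pages in the record is 175, not less than 153, so (a) is unavailable.
Exception (b) requires that assessed value is under $71,500; but assessed value is $77,000, not under $71,500, so (b) is unavailable.
Exception (c) is satisfied on its face — a current Annual Clearance is held; the reference index is 692, meeting the 680 threshold. Turning to paragraph (h): (h) operates against (c): a current Tier 3 Exemption Letter is held. (c) is therefore removed.
Exception (d) is satisfied on its face — the briefing note names a confidential informant; a written security-exemption finding has been issued; the qualifying period is 305 days, below the 310 days limit. Considering the limiting provisions: (i) would limit (d) — the compliance score is 37 points, less than the 39 points limit — but (j) sets (i) aside: (j) operates against (i): aggregate throughput is 4,960 units, less than the 6,130 units limit. (k) would limit (j) — a current General Certificate is held — but (l) sets (k) aside: (l) operates against (k): Joaquin is the subject of the briefing note. (m) is triggered (a current Schedule 3 Registration is held), but yields to (n): (n) operates against (m): a current Tier C Approval is held. (o), which would lift (n), is not engaged — there is no Schedule 5 Clearance in force. So (d) applies.
Exception (e) does not apply: the registered capacity is 5,330 units, not less than 4,460 units.

No — exception (d) applies; the Orvanne Planning Office is not required to disclose the briefing note.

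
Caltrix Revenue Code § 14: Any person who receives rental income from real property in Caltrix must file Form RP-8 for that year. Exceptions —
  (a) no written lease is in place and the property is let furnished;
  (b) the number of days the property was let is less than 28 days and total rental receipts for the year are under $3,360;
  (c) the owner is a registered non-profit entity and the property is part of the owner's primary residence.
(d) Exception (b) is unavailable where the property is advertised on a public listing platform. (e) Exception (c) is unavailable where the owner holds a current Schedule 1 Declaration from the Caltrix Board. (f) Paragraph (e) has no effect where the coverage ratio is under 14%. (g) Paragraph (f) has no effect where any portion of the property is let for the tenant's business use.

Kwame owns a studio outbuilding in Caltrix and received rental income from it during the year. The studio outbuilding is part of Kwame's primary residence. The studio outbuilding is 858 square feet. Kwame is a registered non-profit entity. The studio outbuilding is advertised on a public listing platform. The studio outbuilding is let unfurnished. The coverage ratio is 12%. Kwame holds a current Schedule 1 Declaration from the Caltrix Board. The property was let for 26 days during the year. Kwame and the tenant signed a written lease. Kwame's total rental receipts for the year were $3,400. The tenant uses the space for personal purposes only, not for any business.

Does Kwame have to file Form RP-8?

No — exception (c) applies; Kwame is not required to file Form RP-8.

Exception (a) requires that no written lease is in place; but a written lease is in place, so (a) is unavailable.
Exception (b) does not apply: total rental receipts for the year are $3,400, not under $3,360.
Exception (c): Kwame is a registered non-profit; the studio outbuilding is part of the primary residence — every condition holds. Applying paragraphs (e)–(g): (e) would limit (c) — a current Schedule 1 Declaration is held — but (f) sets (e) aside: (f) operates — the coverage ratio is 12%, under the 14% limit. (g) is not engaged (the space is used for personal purposes only), so (f) stands. So (c) applies.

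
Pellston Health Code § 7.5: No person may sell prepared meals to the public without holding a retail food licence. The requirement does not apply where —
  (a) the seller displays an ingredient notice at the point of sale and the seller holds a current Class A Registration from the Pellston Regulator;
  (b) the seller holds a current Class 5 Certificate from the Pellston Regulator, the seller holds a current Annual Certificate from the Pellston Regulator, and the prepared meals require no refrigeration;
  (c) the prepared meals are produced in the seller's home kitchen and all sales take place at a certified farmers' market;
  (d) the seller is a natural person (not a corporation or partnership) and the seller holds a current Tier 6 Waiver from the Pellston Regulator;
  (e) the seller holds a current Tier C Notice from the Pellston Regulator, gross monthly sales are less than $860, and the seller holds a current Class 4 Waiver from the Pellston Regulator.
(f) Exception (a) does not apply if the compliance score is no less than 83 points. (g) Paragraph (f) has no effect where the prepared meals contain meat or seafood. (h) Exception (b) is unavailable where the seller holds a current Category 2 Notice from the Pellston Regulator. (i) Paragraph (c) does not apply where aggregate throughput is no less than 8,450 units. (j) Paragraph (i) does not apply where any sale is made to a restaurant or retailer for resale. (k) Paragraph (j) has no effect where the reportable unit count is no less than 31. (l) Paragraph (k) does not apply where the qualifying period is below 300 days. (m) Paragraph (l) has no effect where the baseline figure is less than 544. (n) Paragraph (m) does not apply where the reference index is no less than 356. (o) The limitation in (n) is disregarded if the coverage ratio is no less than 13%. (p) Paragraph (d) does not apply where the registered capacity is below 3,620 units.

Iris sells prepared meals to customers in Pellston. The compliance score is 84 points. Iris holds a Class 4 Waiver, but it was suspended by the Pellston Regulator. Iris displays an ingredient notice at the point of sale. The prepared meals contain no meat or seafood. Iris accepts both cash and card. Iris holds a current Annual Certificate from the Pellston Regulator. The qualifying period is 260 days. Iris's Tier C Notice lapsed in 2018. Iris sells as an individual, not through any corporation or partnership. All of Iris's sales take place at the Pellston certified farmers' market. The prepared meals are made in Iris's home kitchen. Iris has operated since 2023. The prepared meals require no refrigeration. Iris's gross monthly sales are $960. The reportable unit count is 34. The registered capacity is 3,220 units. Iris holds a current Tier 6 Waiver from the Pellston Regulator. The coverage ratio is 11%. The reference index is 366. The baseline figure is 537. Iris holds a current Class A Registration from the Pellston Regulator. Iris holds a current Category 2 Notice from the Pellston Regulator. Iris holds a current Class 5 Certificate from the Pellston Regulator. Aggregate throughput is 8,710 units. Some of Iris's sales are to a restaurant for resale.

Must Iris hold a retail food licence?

Exception (a): an ingredient notice is displayed; a current Class A Registration is held — every condition holds. Turning to paragraphs (f)–(g): (f) operates against (a): the compliance score is 84 points, meeting the 83 points threshold. (g), which would lift (f), does not operate here — the prepared meals contain no meat or seafood. (a) is therefore removed.
All of (b)'s requirements are met (a current Class 5 Certificate is held; a current Annual Certificate is held; the prepared meals are shelf-stable). Turning to paragraph (h): (h) applies — a current Category 2 Notice is held. So (b) is unavailable.
Exception (c)'s conditions are all satisfied: the prepared meals are home-kitchen produced; all sales are at a certified farmers' market. As to paragraphs (i)–(o): (i) would limit (c) — aggregate throughput is 8,710 units, meeting the 8,450 units threshold — but (j) sets (i) aside: (j) operates against (i): some sales are to a restaurant for resale. (k) would limit (j) — the reportable unit count is 34, meeting the 31 threshold — but (l) sets (k) aside: (l) applies — the qualifying period is 260 days, below the 300 days limit. (m) is engaged (the baseline figure is 537, less than the 544 limit), but is itself disapplied by (n): (n) applies — the reference index is 366, meeting the 356 threshold. (o), which would lift (n), does not operate here — the coverage ratio is 11%, short of 13%. (c) remains available.
All of (d)'s requirements are met (the seller is a natural person; a current Tier 6 Waiver is held). However, paragraph (p) must be considered: (p) applies — the registered capacity is 3,220 units, below the 3,620 units limit. (d) is therefore removed.
Exception (e) fails — there is no Tier C Notice in force.

No — exception (c) applies; Iris is not required to hold a retail food licence.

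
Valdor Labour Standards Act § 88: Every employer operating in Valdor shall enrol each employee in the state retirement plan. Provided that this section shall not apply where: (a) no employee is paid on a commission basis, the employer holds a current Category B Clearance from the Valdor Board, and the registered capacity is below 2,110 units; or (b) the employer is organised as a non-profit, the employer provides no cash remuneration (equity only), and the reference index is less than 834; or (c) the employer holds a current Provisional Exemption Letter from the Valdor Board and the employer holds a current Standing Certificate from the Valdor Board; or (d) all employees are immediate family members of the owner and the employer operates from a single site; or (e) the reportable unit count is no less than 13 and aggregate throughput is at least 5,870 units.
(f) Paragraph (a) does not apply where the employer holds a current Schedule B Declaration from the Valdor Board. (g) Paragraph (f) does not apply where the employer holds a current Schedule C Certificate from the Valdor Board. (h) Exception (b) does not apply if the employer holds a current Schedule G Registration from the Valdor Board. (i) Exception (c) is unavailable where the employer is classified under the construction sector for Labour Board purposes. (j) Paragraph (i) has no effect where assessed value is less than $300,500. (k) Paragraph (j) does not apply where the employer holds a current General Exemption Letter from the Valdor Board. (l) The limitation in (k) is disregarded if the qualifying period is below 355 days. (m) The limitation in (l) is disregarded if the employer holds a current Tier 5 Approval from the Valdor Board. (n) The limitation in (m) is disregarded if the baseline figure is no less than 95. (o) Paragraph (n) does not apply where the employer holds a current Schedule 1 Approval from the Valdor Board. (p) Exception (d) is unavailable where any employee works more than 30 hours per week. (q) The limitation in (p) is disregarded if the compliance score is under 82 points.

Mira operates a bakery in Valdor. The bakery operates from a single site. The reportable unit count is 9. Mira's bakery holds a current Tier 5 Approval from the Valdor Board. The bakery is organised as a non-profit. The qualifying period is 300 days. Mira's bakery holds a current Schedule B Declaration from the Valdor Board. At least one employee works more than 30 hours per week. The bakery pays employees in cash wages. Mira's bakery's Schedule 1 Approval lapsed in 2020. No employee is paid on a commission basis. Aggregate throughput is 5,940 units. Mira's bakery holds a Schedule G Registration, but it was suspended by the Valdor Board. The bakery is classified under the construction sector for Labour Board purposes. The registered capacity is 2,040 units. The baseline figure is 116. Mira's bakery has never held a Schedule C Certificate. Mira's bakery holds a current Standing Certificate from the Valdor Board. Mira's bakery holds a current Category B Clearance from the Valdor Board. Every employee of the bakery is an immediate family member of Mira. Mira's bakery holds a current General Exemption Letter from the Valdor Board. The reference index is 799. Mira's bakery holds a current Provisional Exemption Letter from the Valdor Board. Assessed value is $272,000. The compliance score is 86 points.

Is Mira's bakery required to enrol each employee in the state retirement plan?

No — exception (c) applies; Mira's bakery is not required to enrol each employee in the state retirement plan.

Exception (a)'s conditions are all satisfied: no employee is paid on commission; a current Category B Clearance is held; the registered capacity is 2,040 units, below the 2,110 units limit. But: (f) is engaged — a current Schedule B Declaration is held. (g) is not engaged (there is no Schedule C Certificate in force), so (f) stands. So (a) is unavailable.
Exception (b) does not apply: employees are paid cash wages.
Exception (c) is satisfied on its face — a current Provisional Exemption Letter is held; a current Standing Certificate is held. Considering the limiting provisions: (i) would limit (c) — the bakery is classified under the construction sector — but (j) sets (i) aside: (j) is triggered — assessed value is $272,000, less than the $300,500 limit. (k) would limit (j) — a current General Exemption Letter is held — but (l) sets (k) aside: (l) operates against (k): the qualifying period is 300 days, below the 355 days limit. (m) is engaged (a current Tier 5 Approval is held), but is overridden by (n): (n) is triggered — the baseline figure is 116, meeting the 95 threshold. (o), which would lift (n), is not engaged — the Schedule 1 Approval is not current. So (c) applies.
All of (d)'s requirements are met (every employee is an immediate family member; the employer operates from a single site). However, paragraphs (p)–(q) must be considered: (p) applies — at least one employee exceeds 30 hours/week. (q), which would lift (p), is not engaged — the compliance score is 86 points, not under 82 points. (d) is therefore removed.
Exception (e) fails — the reportable unit count is 9, short of 13.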